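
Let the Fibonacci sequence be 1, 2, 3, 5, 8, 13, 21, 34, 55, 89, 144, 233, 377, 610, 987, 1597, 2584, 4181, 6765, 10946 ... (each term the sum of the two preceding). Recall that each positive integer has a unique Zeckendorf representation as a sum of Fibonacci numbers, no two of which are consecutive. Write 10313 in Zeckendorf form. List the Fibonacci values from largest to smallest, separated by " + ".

6765 + 2584 + 610 + 233 + 89 + 21 + 8 + 3

Greedy algorithm:
6765 ≤ 10313 < 10946, so take 6765; remainder 3548
2584 ≤ 3548 < 4181, so take 2584; remainder 964
610 ≤ 964 < 987, so take 610; remainder 354
233 ≤ 354 < 377, so take 233; remainder 121
89 ≤ 121 < 144, so take 89; remainder 32
21 ≤ 32 < 34, so take 21; remainder 11
8 ≤ 11 < 13, so take 8; remainder 3
3 ≤ 3 < 5, so take 3; remainder 0
So 10313 = 6765 + 2584 + 610 + 233 + 89 + 21 + 8 + 3, with no two terms consecutive in the sequence.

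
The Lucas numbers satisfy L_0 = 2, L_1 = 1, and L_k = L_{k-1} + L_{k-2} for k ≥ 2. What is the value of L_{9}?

76

Iterating the recurrence up to L_{5} = 11 and L_{4} = 7:
L_{6} = L_{5} + L_{4} = 11 + 7 = 18
L_{7} = L_{6} + L_{5} = 18 + 11 = 29
L_{8} = L_{7} + L_{6} = 29 + 18 = 47
L_{9} = L_{8} + L_{7} = 47 + 29 = 76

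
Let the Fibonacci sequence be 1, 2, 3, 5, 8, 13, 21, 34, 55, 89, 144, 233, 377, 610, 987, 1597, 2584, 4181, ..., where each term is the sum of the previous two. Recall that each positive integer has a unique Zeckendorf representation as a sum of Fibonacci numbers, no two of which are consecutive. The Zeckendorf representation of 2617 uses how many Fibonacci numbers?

5

largest Fibonacci ≤ 2617 is 2584; 2617 − 2584 = 33
largest Fibonacci ≤ 33 is 21; 33 − 21 = 12
largest Fibonacci ≤ 12 is 8; 12 − 8 = 4
largest Fibonacci ≤ 4 is 3; 4 − 3 = 1
largest Fibonacci ≤ 1 is 1; 1 − 1 = 0
2617 = 2584 + 21 + 8 + 3 + 1, which has 5 terms.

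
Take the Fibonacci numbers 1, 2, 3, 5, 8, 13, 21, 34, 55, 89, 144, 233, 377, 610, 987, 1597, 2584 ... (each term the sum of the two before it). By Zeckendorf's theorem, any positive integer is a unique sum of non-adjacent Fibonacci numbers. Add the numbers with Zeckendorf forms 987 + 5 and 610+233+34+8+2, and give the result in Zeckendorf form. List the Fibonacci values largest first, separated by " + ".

The two numbers are 992 and 887, so their sum is 1879.
Repeatedly subtract the largest Fibonacci number that fits:
1879 − 1597 = 282
282 − 233 = 49
49 − 34 = 15
15 − 13 = 2
2 − 2 = 0

1597 + 233 + 34 + 13 + 2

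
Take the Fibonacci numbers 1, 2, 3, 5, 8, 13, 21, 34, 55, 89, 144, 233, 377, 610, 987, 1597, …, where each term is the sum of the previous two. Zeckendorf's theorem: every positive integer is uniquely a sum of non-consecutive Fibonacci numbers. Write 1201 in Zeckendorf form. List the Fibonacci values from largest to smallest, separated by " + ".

987 + 144 + 55 + 13 + 2

Greedy algorithm:
largest Fibonacci ≤ 1201 is 987; 1201 − 987 = 214
largest Fibonacci ≤ 214 is 144; 214 − 144 = 70
largest Fibonacci ≤ 70 is 55; 70 − 55 = 15
largest Fibonacci ≤ 15 is 13; 15 − 13 = 2
largest Fibonacci ≤ 2 is 2; 2 − 2 = 0
So 1201 = 987 + 144 + 55 + 13 + 2, with no two terms consecutive in the sequence.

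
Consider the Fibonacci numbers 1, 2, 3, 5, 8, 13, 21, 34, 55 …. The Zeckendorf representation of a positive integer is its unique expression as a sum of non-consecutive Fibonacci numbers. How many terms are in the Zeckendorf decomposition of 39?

Greedy algorithm:
take 34 (≤ 39); 39 − 34 = 5
take 5 (≤ 5); 5 − 5 = 0
39 = 34 + 5, which has 2 terms.

2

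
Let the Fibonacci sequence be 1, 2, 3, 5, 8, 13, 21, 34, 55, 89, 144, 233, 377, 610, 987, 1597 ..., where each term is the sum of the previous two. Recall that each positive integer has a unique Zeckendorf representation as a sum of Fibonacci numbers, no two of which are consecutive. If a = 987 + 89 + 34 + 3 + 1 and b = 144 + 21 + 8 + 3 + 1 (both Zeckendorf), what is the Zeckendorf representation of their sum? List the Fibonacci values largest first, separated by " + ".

The two numbers are 1114 and 177, so their sum is 1291.
largest Fibonacci ≤ 1291 is 987; 1291 − 987 = 304
largest Fibonacci ≤ 304 is 233; 304 − 233 = 71
largest Fibonacci ≤ 71 is 55; 71 − 55 = 16
largest Fibonacci ≤ 16 is 13; 16 − 13 = 3
largest Fibonacci ≤ 3 is 3; 3 − 3 = 0

987 + 233 + 55 + 13 + 3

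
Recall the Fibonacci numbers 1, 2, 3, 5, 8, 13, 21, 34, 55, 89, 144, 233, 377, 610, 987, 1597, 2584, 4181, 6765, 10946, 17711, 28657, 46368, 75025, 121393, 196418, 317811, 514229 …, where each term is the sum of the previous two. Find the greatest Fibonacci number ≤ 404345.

317811 ≤ 404345 < 514229, so the largest Fibonacci number not exceeding 404345 is 317811.

317811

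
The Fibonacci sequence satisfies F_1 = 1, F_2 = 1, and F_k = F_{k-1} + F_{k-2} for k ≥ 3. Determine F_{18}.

2584

Iterating the recurrence up to F_{12} = 144 and F_{11} = 89:
F_{13} = F_{12} + F_{11} = 144 + 89 = 233
F_{14} = F_{13} + F_{12} = 233 + 144 = 377
F_{15} = F_{14} + F_{13} = 377 + 233 = 610
F_{16} = F_{15} + F_{14} = 610 + 377 = 987
F_{17} = F_{16} + F_{15} = 987 + 610 = 1597
F_{18} = F_{17} + F_{16} = 1597 + 987 = 2584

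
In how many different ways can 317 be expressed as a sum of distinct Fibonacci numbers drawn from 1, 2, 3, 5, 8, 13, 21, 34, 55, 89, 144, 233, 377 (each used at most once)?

14

Each representation comes from the Zeckendorf form by replacing some F_k with F_{k−1} + F_{k−2} where possible.
317 = 233+55+21+8 = 233+55+21+5+3 = 144+89+55+21+8 = 233+55+21+5+2+1 = … (10 more), for 14 in all.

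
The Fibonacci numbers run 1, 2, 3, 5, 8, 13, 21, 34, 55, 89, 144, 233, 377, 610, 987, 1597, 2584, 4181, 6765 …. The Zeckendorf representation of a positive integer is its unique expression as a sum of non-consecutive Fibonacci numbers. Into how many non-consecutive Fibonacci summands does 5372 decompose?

Greedily peel off the largest Fibonacci term at each step:
subtract 4181 from 5372: 1191 remains
subtract 987 from 1191: 204 remains
subtract 144 from 204: 60 remains
subtract 55 from 60: 5 remains
subtract 5 from 5: 0 remains
5372 = 4181 + 987 + 144 + 55 + 5, which has 5 terms.

5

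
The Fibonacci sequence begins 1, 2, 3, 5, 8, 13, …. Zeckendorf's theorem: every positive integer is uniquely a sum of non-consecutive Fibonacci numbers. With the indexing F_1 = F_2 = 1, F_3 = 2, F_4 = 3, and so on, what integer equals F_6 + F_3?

10

F_6 + F_3 = 8 + 2 = 10.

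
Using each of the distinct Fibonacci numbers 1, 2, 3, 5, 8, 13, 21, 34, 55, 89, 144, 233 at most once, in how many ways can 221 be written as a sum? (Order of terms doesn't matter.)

221 = 144+55+21+1 = 144+55+13+8+1 = 144+55+13+5+3+1 = … (4 more), for 7 in all.

7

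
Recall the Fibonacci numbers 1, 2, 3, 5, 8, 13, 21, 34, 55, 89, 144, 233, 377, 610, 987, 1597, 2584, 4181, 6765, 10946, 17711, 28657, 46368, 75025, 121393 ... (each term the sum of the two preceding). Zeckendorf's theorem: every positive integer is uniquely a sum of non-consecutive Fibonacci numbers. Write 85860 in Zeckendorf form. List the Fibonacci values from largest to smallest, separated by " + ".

75025 + 6765 + 2584 + 987 + 377 + 89 + 21 + 8 + 3 + 1

subtract 75025 from 85860: 10835 remains
subtract 6765 from 10835: 4070 remains
subtract 2584 from 4070: 1486 remains
subtract 987 from 1486: 499 remains
subtract 377 from 499: 122 remains
subtract 89 from 122: 33 remains
subtract 21 from 33: 12 remains
subtract 8 from 12: 4 remains
subtract 3 from 4: 1 remains
subtract 1 from 1: 0 remains
So 85860 = 75025 + 6765 + 2584 + 987 + 377 + 89 + 21 + 8 + 3 + 1, with no two terms consecutive in the sequence.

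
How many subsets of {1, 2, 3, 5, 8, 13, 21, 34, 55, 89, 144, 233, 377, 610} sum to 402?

7

Starting from the Zeckendorf form and repeatedly splitting a term F_k into F_{k−1} + F_{k−2} (when neither is already used) reaches every representation.
402 = 377+21+3+1 = 377+13+8+3+1 = 233+144+21+3+1 = 233+144+13+8+3+1 = … (3 more), for 7 in all.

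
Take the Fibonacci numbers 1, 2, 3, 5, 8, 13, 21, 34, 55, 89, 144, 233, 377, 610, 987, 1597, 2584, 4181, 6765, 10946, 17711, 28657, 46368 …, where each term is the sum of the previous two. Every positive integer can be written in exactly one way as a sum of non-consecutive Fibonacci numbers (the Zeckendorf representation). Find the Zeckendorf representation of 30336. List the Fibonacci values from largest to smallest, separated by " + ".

Greedily peel off the largest Fibonacci term at each step:
28657 ≤ 30336 < 46368, so take 28657; remainder 1679
1597 ≤ 1679 < 2584, so take 1597; remainder 82
55 ≤ 82 < 89, so take 55; remainder 27
21 ≤ 27 < 34, so take 21; remainder 6
5 ≤ 6 < 8, so take 5; remainder 1
1 ≤ 1 < 2, so take 1; remainder 0
So 30336 = 28657 + 1597 + 55 + 21 + 5 + 1, with no two terms consecutive in the sequence.

28657 + 1597 + 55 + 21 + 5 + 1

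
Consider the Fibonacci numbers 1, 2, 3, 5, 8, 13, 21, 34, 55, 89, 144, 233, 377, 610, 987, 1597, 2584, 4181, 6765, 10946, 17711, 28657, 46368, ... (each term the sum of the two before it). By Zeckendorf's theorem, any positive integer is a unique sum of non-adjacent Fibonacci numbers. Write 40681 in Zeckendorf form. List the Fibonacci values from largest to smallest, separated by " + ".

Repeatedly subtract the largest Fibonacci number that fits:
28657 ≤ 40681 < 46368, so take 28657; remainder 12024
10946 ≤ 12024 < 17711, so take 10946; remainder 1078
987 ≤ 1078 < 1597, so take 987; remainder 91
89 ≤ 91 < 144, so take 89; remainder 2
2 ≤ 2 < 3, so take 2; remainder 0
So 40681 = 28657 + 10946 + 987 + 89 + 2, with no two terms consecutive in the sequence.

28657 + 10946 + 987 + 89 + 2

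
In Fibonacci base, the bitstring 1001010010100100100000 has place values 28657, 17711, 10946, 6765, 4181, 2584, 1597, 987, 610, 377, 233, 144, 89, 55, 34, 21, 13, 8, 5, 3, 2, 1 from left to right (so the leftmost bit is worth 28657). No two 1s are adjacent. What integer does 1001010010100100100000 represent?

38917

Summing the place values of the 1 bits: 28657 + 6765 + 2584 + 610 + 233 + 55 + 13 = 38917.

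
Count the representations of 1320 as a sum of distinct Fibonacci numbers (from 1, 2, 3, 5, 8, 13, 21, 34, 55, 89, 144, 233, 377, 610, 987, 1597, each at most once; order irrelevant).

Each representation comes from the Zeckendorf form by replacing some F_k with F_{k−1} + F_{k−2} where possible.
1320 = 987+233+89+8+3 = 987+233+89+8+2+1 = 987+233+55+34+8+3 = 987+233+89+5+3+2+1 = 987+233+55+34+8+2+1 = … (25 more), for 30 in all.

30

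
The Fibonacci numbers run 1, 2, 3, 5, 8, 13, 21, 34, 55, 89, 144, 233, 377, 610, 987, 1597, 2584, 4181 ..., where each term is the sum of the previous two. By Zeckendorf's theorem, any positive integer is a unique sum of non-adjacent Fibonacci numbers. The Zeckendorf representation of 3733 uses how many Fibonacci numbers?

5

2584 ≤ 3733 < 4181, so take 2584; remainder 1149
987 ≤ 1149 < 1597, so take 987; remainder 162
144 ≤ 162 < 233, so take 144; remainder 18
13 ≤ 18 < 21, so take 13; remainder 5
5 ≤ 5 < 8, so take 5; remainder 0
3733 = 2584 + 987 + 144 + 13 + 5, which has 5 terms.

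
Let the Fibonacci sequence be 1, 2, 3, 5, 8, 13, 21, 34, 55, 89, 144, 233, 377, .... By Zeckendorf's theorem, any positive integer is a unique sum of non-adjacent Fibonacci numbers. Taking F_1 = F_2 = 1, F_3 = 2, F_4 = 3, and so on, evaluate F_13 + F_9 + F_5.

F_13 + F_9 + F_5 = 233 + 34 + 5 = 272.

272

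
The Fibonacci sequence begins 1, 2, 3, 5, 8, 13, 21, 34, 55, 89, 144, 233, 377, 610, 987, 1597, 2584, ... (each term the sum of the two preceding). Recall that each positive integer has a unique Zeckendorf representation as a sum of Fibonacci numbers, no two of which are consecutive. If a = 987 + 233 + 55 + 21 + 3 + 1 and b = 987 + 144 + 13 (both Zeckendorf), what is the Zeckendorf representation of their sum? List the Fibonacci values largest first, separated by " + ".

The two numbers are 1300 and 1144, so their sum is 2444.
subtract 1597 from 2444: 847 remains
subtract 610 from 847: 237 remains
subtract 233 from 237: 4 remains
subtract 3 from 4: 1 remains
subtract 1 from 1: 0 remains

1597 + 610 + 233 + 3 + 1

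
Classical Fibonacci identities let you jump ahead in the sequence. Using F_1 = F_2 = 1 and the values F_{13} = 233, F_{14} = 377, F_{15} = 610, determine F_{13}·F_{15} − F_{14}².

1

233·610 − 377² = 142130 − 142129 = 1. (Cassini's identity: F_{k−1}F_{k+1} − F_k² = (−1)^k.)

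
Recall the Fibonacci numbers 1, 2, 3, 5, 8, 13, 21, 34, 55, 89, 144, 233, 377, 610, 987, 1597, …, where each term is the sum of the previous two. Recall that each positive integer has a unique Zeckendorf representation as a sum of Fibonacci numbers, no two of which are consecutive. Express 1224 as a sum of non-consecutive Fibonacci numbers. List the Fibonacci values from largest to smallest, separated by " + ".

987 + 233 + 3 + 1

take 987 (≤ 1224); 1224 − 987 = 237
take 233 (≤ 237); 237 − 233 = 4
take 3 (≤ 4); 4 − 3 = 1
take 1 (≤ 1); 1 − 1 = 0
So 1224 = 987 + 233 + 3 + 1, with no two terms consecutive in the sequence.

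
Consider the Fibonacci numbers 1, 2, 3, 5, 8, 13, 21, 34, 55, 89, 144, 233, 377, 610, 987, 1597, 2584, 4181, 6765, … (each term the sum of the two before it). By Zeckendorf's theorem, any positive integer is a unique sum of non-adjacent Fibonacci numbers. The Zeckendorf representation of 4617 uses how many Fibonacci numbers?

5

4617: greatest Fibonacci not exceeding it is 4181, leaving 436
436: greatest Fibonacci not exceeding it is 377, leaving 59
59: greatest Fibonacci not exceeding it is 55, leaving 4
4: greatest Fibonacci not exceeding it is 3, leaving 1
1: greatest Fibonacci not exceeding it is 1, leaving 0
4617 = 4181 + 377 + 55 + 3 + 1, which has 5 terms.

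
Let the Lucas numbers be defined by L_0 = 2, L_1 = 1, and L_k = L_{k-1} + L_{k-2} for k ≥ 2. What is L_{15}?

Iterating the recurrence up to L_{11} = 199 and L_{10} = 123:
L_{12} = L_{11} + L_{10} = 199 + 123 = 322
L_{13} = L_{12} + L_{11} = 322 + 199 = 521
L_{14} = L_{13} + L_{12} = 521 + 322 = 843
L_{15} = L_{14} + L_{13} = 843 + 521 = 1364

1364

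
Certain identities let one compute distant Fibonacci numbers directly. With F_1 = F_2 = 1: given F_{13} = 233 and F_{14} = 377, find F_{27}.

196418

By F_{2k+1} = F_k² + F_{k+1}²: F_{27} = 233² + 377² = 54289 + 142129 = 196418.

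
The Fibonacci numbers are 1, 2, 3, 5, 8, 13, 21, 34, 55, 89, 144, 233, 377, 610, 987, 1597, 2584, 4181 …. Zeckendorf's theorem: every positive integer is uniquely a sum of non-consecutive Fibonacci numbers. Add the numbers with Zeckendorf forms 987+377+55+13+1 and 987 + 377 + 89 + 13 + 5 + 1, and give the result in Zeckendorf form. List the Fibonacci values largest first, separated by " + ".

The two numbers are 1433 and 1472, so their sum is 2905.
2905 − 2584 = 321
321 − 233 = 88
88 − 55 = 33
33 − 21 = 12
12 − 8 = 4
4 − 3 = 1
1 − 1 = 0

2584 + 233 + 55 + 21 + 8 + 3 + 1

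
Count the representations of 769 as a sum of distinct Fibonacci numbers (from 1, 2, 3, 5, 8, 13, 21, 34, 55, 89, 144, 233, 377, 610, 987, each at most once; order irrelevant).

12

Starting from the Zeckendorf form and repeatedly splitting a term F_k into F_{k−1} + F_{k−2} (when neither is already used) reaches every representation.
769 = 610+144+13+2 = 610+144+8+5+2 = 610+89+55+13+2 = … (9 more), for 12 in all.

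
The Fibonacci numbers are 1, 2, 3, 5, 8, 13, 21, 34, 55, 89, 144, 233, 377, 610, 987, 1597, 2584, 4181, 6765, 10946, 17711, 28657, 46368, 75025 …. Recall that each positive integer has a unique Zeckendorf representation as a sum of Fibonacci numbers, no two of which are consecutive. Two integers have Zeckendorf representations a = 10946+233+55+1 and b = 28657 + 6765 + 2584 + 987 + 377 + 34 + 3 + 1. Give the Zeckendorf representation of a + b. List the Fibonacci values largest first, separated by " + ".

The two numbers are 11235 and 39408, so their sum is 50643.
Repeatedly subtract the largest Fibonacci number that fits:
subtract 46368 from 50643: 4275 remains
subtract 4181 from 4275: 94 remains
subtract 89 from 94: 5 remains
subtract 5 from 5: 0 remains

46368 + 4181 + 89 + 5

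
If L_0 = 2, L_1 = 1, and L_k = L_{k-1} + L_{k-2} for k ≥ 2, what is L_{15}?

Iterating the recurrence up to L_{7} = 29 and L_{6} = 18:
L_{8} = L_{7} + L_{6} = 29 + 18 = 47
L_{9} = L_{8} + L_{7} = 47 + 29 = 76
L_{10} = L_{9} + L_{8} = 76 + 47 = 123
L_{11} = L_{10} + L_{9} = 123 + 76 = 199
L_{12} = L_{11} + L_{10} = 199 + 123 = 322
L_{13} = L_{12} + L_{11} = 322 + 199 = 521
L_{14} = L_{13} + L_{12} = 521 + 322 = 843
L_{15} = L_{14} + L_{13} = 843 + 521 = 1364

1364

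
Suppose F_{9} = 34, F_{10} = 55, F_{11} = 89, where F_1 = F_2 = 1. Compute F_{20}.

6765

By the addition formula F_{m+n} = F_m F_{n+1} + F_{m−1} F_n with m=10, n=10: F_{20} = 55·89 + 34·55 = 4895 + 1870 = 6765.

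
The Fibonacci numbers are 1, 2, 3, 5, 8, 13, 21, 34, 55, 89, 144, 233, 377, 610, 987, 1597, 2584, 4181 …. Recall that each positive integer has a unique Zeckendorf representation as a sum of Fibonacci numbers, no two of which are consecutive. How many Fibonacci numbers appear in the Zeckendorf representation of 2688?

take 2584 (≤ 2688); 2688 − 2584 = 104
take 89 (≤ 104); 104 − 89 = 15
take 13 (≤ 15); 15 − 13 = 2
take 2 (≤ 2); 2 − 2 = 0
2688 = 2584 + 89 + 13 + 2, which has 4 terms.

4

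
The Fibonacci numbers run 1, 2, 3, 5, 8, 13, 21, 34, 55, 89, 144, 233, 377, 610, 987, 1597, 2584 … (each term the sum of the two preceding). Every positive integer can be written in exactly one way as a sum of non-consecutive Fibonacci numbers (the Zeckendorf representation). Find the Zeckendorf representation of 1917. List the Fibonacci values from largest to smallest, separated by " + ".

1597 + 233 + 55 + 21 + 8 + 3

Greedily peel off the largest Fibonacci term at each step:
take 1597 (≤ 1917); 1917 − 1597 = 320
take 233 (≤ 320); 320 − 233 = 87
take 55 (≤ 87); 87 − 55 = 32
take 21 (≤ 32); 32 − 21 = 11
take 8 (≤ 11); 11 − 8 = 3
take 3 (≤ 3); 3 − 3 = 0
So 1917 = 1597 + 233 + 55 + 21 + 8 + 3, with no two terms consecutive in the sequence.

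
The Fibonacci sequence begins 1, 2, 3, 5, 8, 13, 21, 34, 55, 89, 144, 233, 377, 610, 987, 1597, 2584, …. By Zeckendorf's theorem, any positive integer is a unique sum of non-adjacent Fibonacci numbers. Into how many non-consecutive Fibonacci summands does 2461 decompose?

largest Fibonacci ≤ 2461 is 1597; 2461 − 1597 = 864
largest Fibonacci ≤ 864 is 610; 864 − 610 = 254
largest Fibonacci ≤ 254 is 233; 254 − 233 = 21
largest Fibonacci ≤ 21 is 21; 21 − 21 = 0
2461 = 1597 + 610 + 233 + 21, which has 4 terms.

4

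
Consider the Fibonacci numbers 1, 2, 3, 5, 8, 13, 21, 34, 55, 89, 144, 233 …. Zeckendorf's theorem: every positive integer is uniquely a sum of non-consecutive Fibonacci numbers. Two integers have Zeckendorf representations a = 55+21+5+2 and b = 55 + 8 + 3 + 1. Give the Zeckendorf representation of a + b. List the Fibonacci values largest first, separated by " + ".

The two numbers are 83 and 67, so their sum is 150.
Repeatedly subtract the largest Fibonacci number that fits:
150 − 144 = 6
6 − 5 = 1
1 − 1 = 0

144 + 5 + 1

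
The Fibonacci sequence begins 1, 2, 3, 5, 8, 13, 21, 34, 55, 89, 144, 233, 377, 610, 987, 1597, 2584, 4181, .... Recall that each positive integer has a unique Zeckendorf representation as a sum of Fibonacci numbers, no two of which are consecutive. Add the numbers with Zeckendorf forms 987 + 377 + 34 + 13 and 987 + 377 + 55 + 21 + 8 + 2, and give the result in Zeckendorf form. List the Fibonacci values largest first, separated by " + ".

2584 + 233 + 34 + 8 + 2

The two numbers are 1411 and 1450, so their sum is 2861.
2861: greatest Fibonacci not exceeding it is 2584, leaving 277
277: greatest Fibonacci not exceeding it is 233, leaving 44
44: greatest Fibonacci not exceeding it is 34, leaving 10
10: greatest Fibonacci not exceeding it is 8, leaving 2
2: greatest Fibonacci not exceeding it is 2, leaving 0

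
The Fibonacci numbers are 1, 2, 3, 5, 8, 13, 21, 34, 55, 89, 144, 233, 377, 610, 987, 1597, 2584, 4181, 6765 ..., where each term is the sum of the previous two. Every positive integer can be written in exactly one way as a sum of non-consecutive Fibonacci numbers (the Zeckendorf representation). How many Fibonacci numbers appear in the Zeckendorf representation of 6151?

Repeatedly subtract the largest Fibonacci number that fits:
6151: greatest Fibonacci not exceeding it is 4181, leaving 1970
1970: greatest Fibonacci not exceeding it is 1597, leaving 373
373: greatest Fibonacci not exceeding it is 233, leaving 140
140: greatest Fibonacci not exceeding it is 89, leaving 51
51: greatest Fibonacci not exceeding it is 34, leaving 17
17: greatest Fibonacci not exceeding it is 13, leaving 4
4: greatest Fibonacci not exceeding it is 3, leaving 1
1: greatest Fibonacci not exceeding it is 1, leaving 0
6151 = 4181 + 1597 + 233 + 89 + 34 + 13 + 3 + 1, which has 8 terms.

8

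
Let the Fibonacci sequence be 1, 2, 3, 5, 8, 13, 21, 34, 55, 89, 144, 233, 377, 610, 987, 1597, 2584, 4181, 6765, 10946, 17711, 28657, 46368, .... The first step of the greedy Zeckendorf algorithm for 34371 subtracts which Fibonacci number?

28657 ≤ 34371 < 46368, so the largest Fibonacci number not exceeding 34371 is 28657.

28657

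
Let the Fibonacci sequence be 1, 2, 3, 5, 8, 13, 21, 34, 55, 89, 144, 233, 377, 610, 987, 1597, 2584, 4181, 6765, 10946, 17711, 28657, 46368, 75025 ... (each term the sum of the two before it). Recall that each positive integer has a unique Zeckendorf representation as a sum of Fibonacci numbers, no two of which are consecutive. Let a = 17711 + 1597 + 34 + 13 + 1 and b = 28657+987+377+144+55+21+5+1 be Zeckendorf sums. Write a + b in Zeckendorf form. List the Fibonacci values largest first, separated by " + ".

The two numbers are 19356 and 30247, so their sum is 49603.
Repeatedly subtract the largest Fibonacci number that fits:
49603: greatest Fibonacci not exceeding it is 46368, leaving 3235
3235: greatest Fibonacci not exceeding it is 2584, leaving 651
651: greatest Fibonacci not exceeding it is 610, leaving 41
41: greatest Fibonacci not exceeding it is 34, leaving 7
7: greatest Fibonacci not exceeding it is 5, leaving 2
2: greatest Fibonacci not exceeding it is 2, leaving 0

46368 + 2584 + 610 + 34 + 5 + 2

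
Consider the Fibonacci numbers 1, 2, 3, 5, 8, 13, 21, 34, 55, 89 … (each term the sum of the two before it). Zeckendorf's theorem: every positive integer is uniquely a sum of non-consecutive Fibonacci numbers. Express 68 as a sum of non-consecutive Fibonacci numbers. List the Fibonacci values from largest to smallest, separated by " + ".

Repeatedly subtract the largest Fibonacci number that fits:
68 − 55 = 13
13 − 13 = 0
So 68 = 55 + 13, with no two terms consecutive in the sequence.

55 + 13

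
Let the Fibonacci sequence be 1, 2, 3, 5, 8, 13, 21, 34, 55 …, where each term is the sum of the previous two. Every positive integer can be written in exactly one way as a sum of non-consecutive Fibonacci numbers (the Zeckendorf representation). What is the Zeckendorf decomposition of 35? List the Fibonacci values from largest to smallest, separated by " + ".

35: greatest Fibonacci not exceeding it is 34, leaving 1
1: greatest Fibonacci not exceeding it is 1, leaving 0
So 35 = 34 + 1, with no two terms consecutive in the sequence.

34 + 1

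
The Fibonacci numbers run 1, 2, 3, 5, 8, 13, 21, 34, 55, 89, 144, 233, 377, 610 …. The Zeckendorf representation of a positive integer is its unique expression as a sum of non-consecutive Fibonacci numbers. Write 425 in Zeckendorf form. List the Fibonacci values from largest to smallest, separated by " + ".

377 + 34 + 13 + 1

425: greatest Fibonacci not exceeding it is 377, leaving 48
48: greatest Fibonacci not exceeding it is 34, leaving 14
14: greatest Fibonacci not exceeding it is 13, leaving 1
1: greatest Fibonacci not exceeding it is 1, leaving 0
So 425 = 377 + 34 + 13 + 1, with no two terms consecutive in the sequence.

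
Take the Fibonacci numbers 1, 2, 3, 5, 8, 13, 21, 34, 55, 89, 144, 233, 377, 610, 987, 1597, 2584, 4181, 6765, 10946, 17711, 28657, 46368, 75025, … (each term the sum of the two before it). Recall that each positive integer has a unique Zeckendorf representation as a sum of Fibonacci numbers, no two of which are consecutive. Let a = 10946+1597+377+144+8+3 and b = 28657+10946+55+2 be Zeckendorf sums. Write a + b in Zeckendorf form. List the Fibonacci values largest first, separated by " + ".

The two numbers are 13075 and 39660, so their sum is 52735.
52735 − 46368 = 6367
6367 − 4181 = 2186
2186 − 1597 = 589
589 − 377 = 212
212 − 144 = 68
68 − 55 = 13
13 − 13 = 0

46368 + 4181 + 1597 + 377 + 144 + 55 + 13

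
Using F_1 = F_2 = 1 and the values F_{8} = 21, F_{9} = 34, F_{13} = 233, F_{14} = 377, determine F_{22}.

By the addition formula F_{m+n} = F_m F_{n+1} + F_{m−1} F_n with m=9, n=13: F_{22} = 34·377 + 21·233 = 12818 + 4893 = 17711.

17711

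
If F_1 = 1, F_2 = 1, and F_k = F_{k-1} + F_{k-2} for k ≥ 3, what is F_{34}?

Iterating the recurrence up to F_{29} = 514229 and F_{28} = 317811:
F_{30} = F_{29} + F_{28} = 514229 + 317811 = 832040
F_{31} = F_{30} + F_{29} = 832040 + 514229 = 1346269
F_{32} = F_{31} + F_{30} = 1346269 + 832040 = 2178309
F_{33} = F_{32} + F_{31} = 2178309 + 1346269 = 3524578
F_{34} = F_{33} + F_{32} = 3524578 + 2178309 = 5702887

5702887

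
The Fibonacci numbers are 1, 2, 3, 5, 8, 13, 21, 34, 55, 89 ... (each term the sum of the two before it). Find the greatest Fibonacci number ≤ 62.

55

55 ≤ 62 < 89, so the largest Fibonacci number not exceeding 62 is 55.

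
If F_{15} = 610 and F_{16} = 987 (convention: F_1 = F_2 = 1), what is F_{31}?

By F_{2k+1} = F_k² + F_{k+1}²: F_{31} = 610² + 987² = 372100 + 974169 = 1346269.

1346269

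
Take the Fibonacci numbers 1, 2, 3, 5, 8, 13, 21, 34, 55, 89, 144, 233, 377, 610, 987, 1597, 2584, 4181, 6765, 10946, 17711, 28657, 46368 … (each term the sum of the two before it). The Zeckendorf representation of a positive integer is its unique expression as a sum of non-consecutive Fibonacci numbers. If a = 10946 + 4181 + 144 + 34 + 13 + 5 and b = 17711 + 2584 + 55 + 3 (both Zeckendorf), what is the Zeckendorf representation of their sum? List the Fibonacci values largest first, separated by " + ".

28657 + 6765 + 233 + 21

The two numbers are 15323 and 20353, so their sum is 35676.
35676: greatest Fibonacci not exceeding it is 28657, leaving 7019
7019: greatest Fibonacci not exceeding it is 6765, leaving 254
254: greatest Fibonacci not exceeding it is 233, leaving 21
21: greatest Fibonacci not exceeding it is 21, leaving 0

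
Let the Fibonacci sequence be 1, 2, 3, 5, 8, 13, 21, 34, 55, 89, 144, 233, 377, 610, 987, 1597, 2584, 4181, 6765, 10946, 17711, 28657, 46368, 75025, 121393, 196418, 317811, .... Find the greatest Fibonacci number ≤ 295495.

196418

196418 ≤ 295495 < 317811, so the largest Fibonacci number not exceeding 295495 is 196418.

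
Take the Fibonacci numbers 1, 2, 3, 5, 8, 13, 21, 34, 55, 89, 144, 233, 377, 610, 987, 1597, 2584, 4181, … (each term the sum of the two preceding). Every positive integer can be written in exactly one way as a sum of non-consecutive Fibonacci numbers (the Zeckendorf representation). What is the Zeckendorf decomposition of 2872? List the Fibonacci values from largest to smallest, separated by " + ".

2584 + 233 + 55

Repeatedly subtract the largest Fibonacci number that fits:
subtract 2584 from 2872: 288 remains
subtract 233 from 288: 55 remains
subtract 55 from 55: 0 remains
So 2872 = 2584 + 233 + 55, with no two terms consecutive in the sequence.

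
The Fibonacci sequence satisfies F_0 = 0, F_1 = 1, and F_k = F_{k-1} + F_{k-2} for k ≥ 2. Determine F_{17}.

Iterating the recurrence up to F_{10} = 55 and F_{9} = 34:
F_{11} = F_{10} + F_{9} = 55 + 34 = 89
F_{12} = F_{11} + F_{10} = 89 + 55 = 144
F_{13} = F_{12} + F_{11} = 144 + 89 = 233
F_{14} = F_{13} + F_{12} = 233 + 144 = 377
F_{15} = F_{14} + F_{13} = 377 + 233 = 610
F_{16} = F_{15} + F_{14} = 610 + 377 = 987
F_{17} = F_{16} + F_{15} = 987 + 610 = 1597

1597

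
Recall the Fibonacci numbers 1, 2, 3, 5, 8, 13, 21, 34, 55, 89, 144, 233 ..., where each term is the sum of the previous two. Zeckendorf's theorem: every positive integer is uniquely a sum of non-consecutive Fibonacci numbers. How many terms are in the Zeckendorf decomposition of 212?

3

subtract 144 from 212: 68 remains
subtract 55 from 68: 13 remains
subtract 13 from 13: 0 remains
212 = 144 + 55 + 13, which has 3 terms.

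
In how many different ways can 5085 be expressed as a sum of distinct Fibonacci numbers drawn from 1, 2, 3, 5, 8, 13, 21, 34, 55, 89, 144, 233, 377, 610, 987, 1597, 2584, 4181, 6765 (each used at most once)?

5085 = 4181+610+233+55+5+1 = 4181+610+233+55+3+2+1 = 4181+610+233+34+21+5+1 = 4181+610+144+89+55+5+1 = … (38 more), for 42 in all.

42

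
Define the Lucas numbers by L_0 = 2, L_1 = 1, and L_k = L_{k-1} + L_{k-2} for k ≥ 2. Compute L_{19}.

9349

Iterating the recurrence up to L_{14} = 843 and L_{13} = 521:
L_{15} = L_{14} + L_{13} = 843 + 521 = 1364
L_{16} = L_{15} + L_{14} = 1364 + 843 = 2207
L_{17} = L_{16} + L_{15} = 2207 + 1364 = 3571
L_{18} = L_{17} + L_{16} = 3571 + 2207 = 5778
L_{19} = L_{18} + L_{17} = 5778 + 3571 = 9349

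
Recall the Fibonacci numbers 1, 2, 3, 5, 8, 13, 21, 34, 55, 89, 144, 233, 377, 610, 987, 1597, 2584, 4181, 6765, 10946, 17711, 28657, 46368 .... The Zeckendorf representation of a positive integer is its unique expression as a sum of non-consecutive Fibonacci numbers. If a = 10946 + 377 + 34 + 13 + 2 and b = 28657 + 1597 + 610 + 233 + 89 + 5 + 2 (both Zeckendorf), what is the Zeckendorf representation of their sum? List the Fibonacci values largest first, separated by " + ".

28657 + 10946 + 2584 + 377 + 1

The two numbers are 11372 and 31193, so their sum is 42565.
Greedy algorithm:
28657 ≤ 42565 < 46368, so take 28657; remainder 13908
10946 ≤ 13908 < 17711, so take 10946; remainder 2962
2584 ≤ 2962 < 4181, so take 2584; remainder 378
377 ≤ 378 < 610, so take 377; remainder 1
1 ≤ 1 < 2, so take 1; remainder 0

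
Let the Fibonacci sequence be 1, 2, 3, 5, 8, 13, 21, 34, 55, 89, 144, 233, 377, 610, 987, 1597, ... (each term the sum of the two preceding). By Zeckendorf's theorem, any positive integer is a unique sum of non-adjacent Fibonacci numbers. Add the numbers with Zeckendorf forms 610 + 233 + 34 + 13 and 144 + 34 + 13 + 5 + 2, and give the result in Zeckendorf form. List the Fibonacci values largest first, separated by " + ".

The two numbers are 890 and 198, so their sum is 1088.
1088: greatest Fibonacci not exceeding it is 987, leaving 101
101: greatest Fibonacci not exceeding it is 89, leaving 12
12: greatest Fibonacci not exceeding it is 8, leaving 4
4: greatest Fibonacci not exceeding it is 3, leaving 1
1: greatest Fibonacci not exceeding it is 1, leaving 0

987 + 89 + 8 + 3 + 1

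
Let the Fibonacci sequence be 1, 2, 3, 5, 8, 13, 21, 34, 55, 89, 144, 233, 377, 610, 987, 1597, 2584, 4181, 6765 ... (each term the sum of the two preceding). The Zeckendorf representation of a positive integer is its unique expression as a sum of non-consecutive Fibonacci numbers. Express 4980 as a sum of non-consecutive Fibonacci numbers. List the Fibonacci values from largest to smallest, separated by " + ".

4181 + 610 + 144 + 34 + 8 + 3

4980 − 4181 = 799
799 − 610 = 189
189 − 144 = 45
45 − 34 = 11
11 − 8 = 3
3 − 3 = 0
So 4980 = 4181 + 610 + 144 + 34 + 8 + 3, with no two terms consecutive in the sequence.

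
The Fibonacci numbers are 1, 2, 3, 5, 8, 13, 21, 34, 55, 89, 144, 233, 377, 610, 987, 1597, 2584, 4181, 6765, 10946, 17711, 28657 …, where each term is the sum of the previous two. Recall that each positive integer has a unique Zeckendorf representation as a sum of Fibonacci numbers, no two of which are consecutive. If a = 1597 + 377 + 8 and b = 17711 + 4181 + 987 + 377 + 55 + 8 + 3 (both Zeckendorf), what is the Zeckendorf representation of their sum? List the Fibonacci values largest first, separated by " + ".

The two numbers are 1982 and 23322, so their sum is 25304.
Repeatedly subtract the largest Fibonacci number that fits:
17711 ≤ 25304 < 28657, so take 17711; remainder 7593
6765 ≤ 7593 < 10946, so take 6765; remainder 828
610 ≤ 828 < 987, so take 610; remainder 218
144 ≤ 218 < 233, so take 144; remainder 74
55 ≤ 74 < 89, so take 55; remainder 19
13 ≤ 19 < 21, so take 13; remainder 6
5 ≤ 6 < 8, so take 5; remainder 1
1 ≤ 1 < 2, so take 1; remainder 0

17711 + 6765 + 610 + 144 + 55 + 13 + 5 + 1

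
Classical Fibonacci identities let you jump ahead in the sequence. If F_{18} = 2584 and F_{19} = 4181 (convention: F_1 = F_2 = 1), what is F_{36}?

14930352

By the doubling identity F_{2k} = F_k(2F_{k+1} − F_k): F_{36} = 2584·(2·4181 − 2584) = 2584·5778 = 14930352.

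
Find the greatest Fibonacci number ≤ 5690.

4181 ≤ 5690 < 6765, so the largest Fibonacci number not exceeding 5690 is 4181.

4181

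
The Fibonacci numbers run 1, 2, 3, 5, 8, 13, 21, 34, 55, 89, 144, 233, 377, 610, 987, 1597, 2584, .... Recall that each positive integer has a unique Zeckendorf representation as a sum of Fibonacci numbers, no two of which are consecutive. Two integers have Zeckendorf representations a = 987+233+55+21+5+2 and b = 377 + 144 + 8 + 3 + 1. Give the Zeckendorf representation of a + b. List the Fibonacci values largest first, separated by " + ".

The two numbers are 1303 and 533, so their sum is 1836.
1597 ≤ 1836 < 2584, so take 1597; remainder 239
233 ≤ 239 < 377, so take 233; remainder 6
5 ≤ 6 < 8, so take 5; remainder 1
1 ≤ 1 < 2, so take 1; remainder 0

1597 + 233 + 5 + 1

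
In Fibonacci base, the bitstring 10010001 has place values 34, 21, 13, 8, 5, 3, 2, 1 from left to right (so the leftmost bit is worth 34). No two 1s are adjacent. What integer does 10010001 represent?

43

Summing the place values of the 1 bits: 34 + 8 + 1 = 43.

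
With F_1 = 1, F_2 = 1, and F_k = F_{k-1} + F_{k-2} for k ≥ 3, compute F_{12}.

Iterating the recurrence up to F_{4} = 3 and F_{3} = 2:
F_{5} = F_{4} + F_{3} = 3 + 2 = 5
F_{6} = F_{5} + F_{4} = 5 + 3 = 8
F_{7} = F_{6} + F_{5} = 8 + 5 = 13
F_{8} = F_{7} + F_{6} = 13 + 8 = 21
F_{9} = F_{8} + F_{7} = 21 + 13 = 34
F_{10} = F_{9} + F_{8} = 34 + 21 = 55
F_{11} = F_{10} + F_{9} = 55 + 34 = 89
F_{12} = F_{11} + F_{10} = 89 + 55 = 144

144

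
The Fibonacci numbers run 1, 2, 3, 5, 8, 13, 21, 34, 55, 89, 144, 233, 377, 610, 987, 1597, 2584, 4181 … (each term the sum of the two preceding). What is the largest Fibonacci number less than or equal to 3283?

2584 ≤ 3283 < 4181, so the largest Fibonacci number not exceeding 3283 is 2584.

2584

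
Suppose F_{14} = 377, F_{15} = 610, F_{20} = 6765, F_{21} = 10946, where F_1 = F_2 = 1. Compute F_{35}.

By the addition formula F_{m+n} = F_m F_{n+1} + F_{m−1} F_n with m=21, n=14: F_{35} = 10946·610 + 6765·377 = 6677060 + 2550405 = 9227465.

9227465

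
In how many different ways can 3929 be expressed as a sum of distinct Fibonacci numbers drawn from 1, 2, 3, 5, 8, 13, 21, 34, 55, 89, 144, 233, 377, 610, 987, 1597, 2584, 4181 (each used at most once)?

21

Starting from the Zeckendorf form and repeatedly splitting a term F_k into F_{k−1} + F_{k−2} (when neither is already used) reaches every representation.
3929 = 2584+987+233+89+34+2 = 2584+987+233+89+21+13+2 = 2584+610+377+233+89+34+2 = 2584+987+233+89+21+8+5+2 = … (17 more), for 21 in all.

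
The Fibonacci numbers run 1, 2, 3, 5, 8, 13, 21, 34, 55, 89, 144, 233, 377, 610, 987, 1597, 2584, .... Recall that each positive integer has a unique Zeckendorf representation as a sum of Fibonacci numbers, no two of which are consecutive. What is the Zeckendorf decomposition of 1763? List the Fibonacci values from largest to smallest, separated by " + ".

Repeatedly subtract the largest Fibonacci number that fits:
largest Fibonacci ≤ 1763 is 1597; 1763 − 1597 = 166
largest Fibonacci ≤ 166 is 144; 166 − 144 = 22
largest Fibonacci ≤ 22 is 21; 22 − 21 = 1
largest Fibonacci ≤ 1 is 1; 1 − 1 = 0
So 1763 = 1597 + 144 + 21 + 1, with no two terms consecutive in the sequence.

1597 + 144 + 21 + 1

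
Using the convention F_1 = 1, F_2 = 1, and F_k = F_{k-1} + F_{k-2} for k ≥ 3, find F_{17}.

Iterating the recurrence up to F_{10} = 55 and F_{9} = 34:
F_{11} = F_{10} + F_{9} = 55 + 34 = 89
F_{12} = F_{11} + F_{10} = 89 + 55 = 144
F_{13} = F_{12} + F_{11} = 144 + 89 = 233
F_{14} = F_{13} + F_{12} = 233 + 144 = 377
F_{15} = F_{14} + F_{13} = 377 + 233 = 610
F_{16} = F_{15} + F_{14} = 610 + 377 = 987
F_{17} = F_{16} + F_{15} = 987 + 610 = 1597

1597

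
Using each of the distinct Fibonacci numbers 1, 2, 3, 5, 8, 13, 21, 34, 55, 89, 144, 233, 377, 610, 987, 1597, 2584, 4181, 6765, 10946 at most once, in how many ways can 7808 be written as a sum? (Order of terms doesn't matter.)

Each representation comes from the Zeckendorf form by replacing some F_k with F_{k−1} + F_{k−2} where possible.
7808 = 6765+987+55+1 = 6765+987+34+21+1 = 6765+610+377+55+1 = 6765+987+34+13+8+1 = … (37 more), for 41 in all.

41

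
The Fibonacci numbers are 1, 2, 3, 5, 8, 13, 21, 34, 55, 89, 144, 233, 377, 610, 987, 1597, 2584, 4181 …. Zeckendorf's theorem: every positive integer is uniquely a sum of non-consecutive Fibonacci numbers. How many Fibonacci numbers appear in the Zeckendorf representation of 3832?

Repeatedly subtract the largest Fibonacci number that fits:
take 2584 (≤ 3832); 3832 − 2584 = 1248
take 987 (≤ 1248); 1248 − 987 = 261
take 233 (≤ 261); 261 − 233 = 28
take 21 (≤ 28); 28 − 21 = 7
take 5 (≤ 7); 7 − 5 = 2
take 2 (≤ 2); 2 − 2 = 0
3832 = 2584 + 987 + 233 + 21 + 5 + 2, which has 6 terms.

6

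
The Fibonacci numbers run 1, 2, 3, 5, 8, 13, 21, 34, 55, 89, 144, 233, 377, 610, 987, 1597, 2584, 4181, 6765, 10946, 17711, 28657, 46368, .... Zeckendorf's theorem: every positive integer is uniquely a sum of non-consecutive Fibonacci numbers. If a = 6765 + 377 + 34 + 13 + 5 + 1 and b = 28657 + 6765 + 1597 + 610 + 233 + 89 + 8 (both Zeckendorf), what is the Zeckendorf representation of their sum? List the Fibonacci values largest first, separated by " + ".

The two numbers are 7195 and 37959, so their sum is 45154.
largest Fibonacci ≤ 45154 is 28657; 45154 − 28657 = 16497
largest Fibonacci ≤ 16497 is 10946; 16497 − 10946 = 5551
largest Fibonacci ≤ 5551 is 4181; 5551 − 4181 = 1370
largest Fibonacci ≤ 1370 is 987; 1370 − 987 = 383
largest Fibonacci ≤ 383 is 377; 383 − 377 = 6
largest Fibonacci ≤ 6 is 5; 6 − 5 = 1
largest Fibonacci ≤ 1 is 1; 1 − 1 = 0

28657 + 10946 + 4181 + 987 + 377 + 5 + 1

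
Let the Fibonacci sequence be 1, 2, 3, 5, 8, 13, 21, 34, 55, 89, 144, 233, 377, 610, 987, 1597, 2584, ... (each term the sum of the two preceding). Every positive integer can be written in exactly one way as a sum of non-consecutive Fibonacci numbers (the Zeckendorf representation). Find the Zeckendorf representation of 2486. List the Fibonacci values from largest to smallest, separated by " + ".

1597 + 610 + 233 + 34 + 8 + 3 + 1

largest Fibonacci ≤ 2486 is 1597; 2486 − 1597 = 889
largest Fibonacci ≤ 889 is 610; 889 − 610 = 279
largest Fibonacci ≤ 279 is 233; 279 − 233 = 46
largest Fibonacci ≤ 46 is 34; 46 − 34 = 12
largest Fibonacci ≤ 12 is 8; 12 − 8 = 4
largest Fibonacci ≤ 4 is 3; 4 − 3 = 1
largest Fibonacci ≤ 1 is 1; 1 − 1 = 0
So 2486 = 1597 + 610 + 233 + 34 + 8 + 3 + 1, with no two terms consecutive in the sequence.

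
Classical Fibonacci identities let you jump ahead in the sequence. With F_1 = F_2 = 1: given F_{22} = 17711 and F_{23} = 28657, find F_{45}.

By F_{2k+1} = F_k² + F_{k+1}²: F_{45} = 17711² + 28657² = 313679521 + 821223649 = 1134903170.

1134903170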